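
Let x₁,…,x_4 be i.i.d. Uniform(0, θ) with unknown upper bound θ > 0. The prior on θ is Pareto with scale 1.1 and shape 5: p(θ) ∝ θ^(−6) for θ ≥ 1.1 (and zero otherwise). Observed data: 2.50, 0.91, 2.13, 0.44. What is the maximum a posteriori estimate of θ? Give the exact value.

The Uniform(0, θ) likelihood is θ^(−n) for θ ≥ max(xᵢ), zero otherwise. Here max(xᵢ) = 2.50.
Posterior ∝ θ^(−6) · θ^(−4) = θ^(−10) on θ ≥ max(1.1, 2.50) = 2.50.
This density is strictly decreasing in θ, so the posterior mode lies at the lower boundary of the support.

θ̂_MAP = 2.50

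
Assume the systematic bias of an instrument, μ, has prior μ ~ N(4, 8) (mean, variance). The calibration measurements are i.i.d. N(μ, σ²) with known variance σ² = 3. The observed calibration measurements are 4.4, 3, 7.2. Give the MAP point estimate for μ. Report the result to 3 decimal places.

μ̂_MAP = 4.770

n = 3; x̄ = (4.4 + 3 + 7.2)/3 = 14.6/3 = 73/15 ≈ 4.8667.
For a Normal prior and Normal likelihood with known variance, the posterior is Normal; its mode equals its mean, the precision-weighted average.
Prior precision 1/σ₀² = 1/8 = 0.125; data precision n/σ² = 3/3 = 1.
μ̂ = (0.125·4 + 1·(73/15)) / (0.125 + 1) = (161/30)/1.125 = 644/135 ≈ 4.770.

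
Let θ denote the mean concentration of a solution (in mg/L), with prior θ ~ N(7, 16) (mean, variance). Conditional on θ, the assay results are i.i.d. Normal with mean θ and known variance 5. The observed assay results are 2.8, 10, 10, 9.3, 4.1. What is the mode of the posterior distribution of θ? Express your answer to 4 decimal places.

θ̂_MAP = 7.2259

n = 5; x̄ = (2.8 + 10 + 10 + 9.3 + 4.1)/5 = 36.2/5 = 7.24.
For a Normal prior and Normal likelihood with known variance, the posterior is Normal; its mode equals its mean, the precision-weighted average.
Prior precision 1/σ₀² = 1/16 = 0.0625; data precision n/σ² = 5/5 = 1.
θ̂ = (0.0625·7 + 1·7.24) / (0.0625 + 1) = 7.6775/1.0625 = 3071/425 ≈ 7.2259.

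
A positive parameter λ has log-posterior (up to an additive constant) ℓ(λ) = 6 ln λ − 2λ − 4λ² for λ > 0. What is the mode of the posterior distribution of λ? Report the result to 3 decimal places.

λ̂_MAP = 0.750

ℓ'(λ) = 6/λ − 2 − 8λ. Setting this to zero and multiplying by λ: 8λ² + 2λ − 6 = 0.
λ = (−2 + √(2² + 4·8·6)) / (2·8) = (−2 + √196) / 16 = (−2 + 14)/16 = 3/4.
ℓ''(λ) = −6/λ² − 8 < 0, confirming a maximum.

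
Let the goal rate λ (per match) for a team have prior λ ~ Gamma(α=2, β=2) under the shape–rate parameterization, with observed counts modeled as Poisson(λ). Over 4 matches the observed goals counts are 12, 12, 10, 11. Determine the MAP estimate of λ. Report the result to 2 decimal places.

λ̂_MAP = 7.67

Σxᵢ = 12+12+10+11 = 45, with n = 4.
Posterior ∝ λe^(−2λ) · λ^45e^(−4λ) = λ^46e^(−6λ), i.e. Gamma(shape=47, rate=6).
The mode of a Gamma(a, b) with a ≥ 1 (shape–rate) is (a−1)/b = 46/6 ≈ 7.67.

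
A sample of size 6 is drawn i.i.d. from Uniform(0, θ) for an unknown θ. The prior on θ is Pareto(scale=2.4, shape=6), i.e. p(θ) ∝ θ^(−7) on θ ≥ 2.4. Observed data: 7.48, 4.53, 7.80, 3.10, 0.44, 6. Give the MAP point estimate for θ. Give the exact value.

θ̂_MAP = 7.80

The Uniform(0, θ) likelihood is θ^(−n) for θ ≥ max(xᵢ), zero otherwise. Here max(xᵢ) = 7.80.
Posterior ∝ θ^(−7) · θ^(−6) = θ^(−13) on θ ≥ max(2.4, 7.80) = 7.80.
This density is strictly decreasing in θ, so the posterior mode lies at the lower boundary of the support.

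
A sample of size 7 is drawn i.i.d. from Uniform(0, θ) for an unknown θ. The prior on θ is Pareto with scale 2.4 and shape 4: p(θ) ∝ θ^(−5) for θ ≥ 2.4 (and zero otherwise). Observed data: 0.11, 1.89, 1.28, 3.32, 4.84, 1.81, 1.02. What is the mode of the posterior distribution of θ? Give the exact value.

θ̂_MAP = 4.84

The Uniform(0, θ) likelihood is θ^(−n) for θ ≥ max(xᵢ), zero otherwise. Here max(xᵢ) = 4.84.
Posterior ∝ θ^(−5) · θ^(−7) = θ^(−12) on θ ≥ max(2.4, 4.84) = 4.84.
This density is strictly decreasing in θ, so the posterior mode lies at the lower boundary of the support.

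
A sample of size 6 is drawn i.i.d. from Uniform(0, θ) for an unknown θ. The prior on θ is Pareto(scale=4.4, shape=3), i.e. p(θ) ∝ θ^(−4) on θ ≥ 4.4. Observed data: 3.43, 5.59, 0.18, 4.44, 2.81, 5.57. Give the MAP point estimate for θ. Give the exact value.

The Uniform(0, θ) likelihood is θ^(−n) for θ ≥ max(xᵢ), zero otherwise. Here max(xᵢ) = 5.59.
Posterior ∝ θ^(−4) · θ^(−6) = θ^(−10) on θ ≥ max(4.4, 5.59) = 5.59.
This density is strictly decreasing in θ, so the posterior mode lies at the lower boundary of the support.

θ̂_MAP = 5.59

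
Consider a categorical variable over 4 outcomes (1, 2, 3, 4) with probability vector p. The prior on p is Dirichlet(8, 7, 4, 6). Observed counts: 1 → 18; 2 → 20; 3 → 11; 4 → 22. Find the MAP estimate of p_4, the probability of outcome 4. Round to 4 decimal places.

The posterior is Dirichlet(αᵢ + nᵢ) = Dirichlet(26, 27, 15, 28).
For a Dirichlet(a₁,…,a_K) with all aᵢ > 1, the mode has j-th component (aⱼ − 1)/(Σaᵢ − K).
Here Σaᵢ = 96 and K = 4, so p_4 = (28 − 1)/(96 − 4) = 27/92 ≈ 0.2935.

MAP estimate: 0.2935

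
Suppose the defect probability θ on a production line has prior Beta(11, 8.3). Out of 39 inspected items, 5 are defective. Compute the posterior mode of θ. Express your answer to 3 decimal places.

θ̂_MAP = 0.266

Prior: Beta(11, 8.3).
Data: 5 successes in 39 trials. The binomial likelihood contributes θ^5(1−θ)^34, so the posterior is Beta(11+5, 8.3+34) = Beta(16, 42.3).
For Beta(a, b) with a, b > 1 the mode is (a−1)/(a+b−2) = 15/56.3 ≈ 0.266.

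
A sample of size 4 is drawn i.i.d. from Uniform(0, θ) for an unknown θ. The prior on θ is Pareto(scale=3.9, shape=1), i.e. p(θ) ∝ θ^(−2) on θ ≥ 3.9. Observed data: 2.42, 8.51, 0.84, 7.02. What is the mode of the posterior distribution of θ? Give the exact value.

The Uniform(0, θ) likelihood is θ^(−n) for θ ≥ max(xᵢ), zero otherwise. Here max(xᵢ) = 8.51.
Posterior ∝ θ^(−2) · θ^(−4) = θ^(−6) on θ ≥ max(3.9, 8.51) = 8.51.
This density is strictly decreasing in θ, so the posterior mode lies at the lower boundary of the support.

θ̂_MAP = 8.51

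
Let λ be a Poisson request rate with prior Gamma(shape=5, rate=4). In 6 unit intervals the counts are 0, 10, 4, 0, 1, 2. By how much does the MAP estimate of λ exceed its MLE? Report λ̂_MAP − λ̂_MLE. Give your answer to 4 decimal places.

MAP − MLE = -0.7333

Σxᵢ = 17. Posterior is Gamma(22, 10); MAP = (22−1)/10 = 21/10 ≈ 2.10000.
MLE = x̄ = 17/6 ≈ 2.83333.
Difference = 21/10 − 17/6 = -11/15 ≈ -0.7333.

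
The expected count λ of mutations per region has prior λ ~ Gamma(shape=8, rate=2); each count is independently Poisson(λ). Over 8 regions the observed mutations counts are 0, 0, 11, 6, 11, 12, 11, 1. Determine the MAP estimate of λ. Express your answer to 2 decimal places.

λ̂_MAP = 5.90

Σxᵢ = 0+0+11+6+11+12+11+1 = 52, with n = 8.
Posterior ∝ λ^7e^(−2λ) · λ^52e^(−8λ) = λ^59e^(−10λ), i.e. Gamma(shape=60, rate=10).
The mode of a Gamma(a, b) with a ≥ 1 (shape–rate) is (a−1)/b = 59/10 ≈ 5.90.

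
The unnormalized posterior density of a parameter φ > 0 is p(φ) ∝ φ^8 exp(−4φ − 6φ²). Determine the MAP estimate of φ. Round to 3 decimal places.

φ̂_MAP = 0.667

ℓ'(φ) = 8/φ − 4 − 12φ. Setting this to zero and multiplying by φ: 12φ² + 4φ − 8 = 0.
φ = (−4 + √(4² + 4·12·8)) / (2·12) = (−4 + √400) / 24 = (−4 + 20)/24 = 2/3.
ℓ''(φ) = −8/φ² − 12 < 0, confirming a maximum.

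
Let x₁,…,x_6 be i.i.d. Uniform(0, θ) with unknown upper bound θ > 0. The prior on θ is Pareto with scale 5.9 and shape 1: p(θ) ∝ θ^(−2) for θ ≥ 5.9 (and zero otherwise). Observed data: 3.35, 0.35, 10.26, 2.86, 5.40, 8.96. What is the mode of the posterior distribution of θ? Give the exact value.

The Uniform(0, θ) likelihood is θ^(−n) for θ ≥ max(xᵢ), zero otherwise. Here max(xᵢ) = 10.26.
Posterior ∝ θ^(−2) · θ^(−6) = θ^(−8) on θ ≥ max(5.9, 10.26) = 10.26.
This density is strictly decreasing in θ, so the posterior mode lies at the lower boundary of the support.

θ̂_MAP = 10.26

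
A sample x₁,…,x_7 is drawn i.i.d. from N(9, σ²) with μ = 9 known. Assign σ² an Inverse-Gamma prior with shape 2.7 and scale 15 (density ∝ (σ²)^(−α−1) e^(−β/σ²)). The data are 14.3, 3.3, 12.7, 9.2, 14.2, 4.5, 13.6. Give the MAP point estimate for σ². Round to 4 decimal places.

Sum of squared deviations about the known mean: SS = (14.3−9)² + (3.3−9)² + (12.7−9)² + (9.2−9)² + (14.2−9)² + (4.5−9)² + (13.6−9)² = 142.76.
The Normal likelihood contributes (σ²)^(−n/2) exp(−SS/(2σ²)), so the posterior is Inverse-Gamma(α + n/2, β + SS/2) = Inverse-Gamma(6.2, 86.38).
The mode of Inverse-Gamma(a, b) is b/(a+1) = 86.38/7.2 ≈ 11.9972.

σ̂²_MAP = 11.9972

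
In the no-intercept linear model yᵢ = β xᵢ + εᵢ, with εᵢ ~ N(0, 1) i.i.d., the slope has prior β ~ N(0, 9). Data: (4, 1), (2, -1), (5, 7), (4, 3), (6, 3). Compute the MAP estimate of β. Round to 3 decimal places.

β̂_MAP = 0.690

log p(β | y) = −Σ(yᵢ − βxᵢ)²/(2·1) − β²/(2·9) + const.
Setting the derivative to zero: Σxᵢ(yᵢ − βxᵢ)/1 − β/9 = 0, so β = Σxᵢyᵢ / (Σxᵢ² + σ²/τ²).
Σxᵢyᵢ = 4·1 + 2·(-1) + 5·7 + 4·3 + 6·3 = 67; Σxᵢ² = 97; σ²/τ² = 1/9.
β̂_MAP = 67 / (97 + 1/9) = 67/(874/9) = 603/874 ≈ 0.690.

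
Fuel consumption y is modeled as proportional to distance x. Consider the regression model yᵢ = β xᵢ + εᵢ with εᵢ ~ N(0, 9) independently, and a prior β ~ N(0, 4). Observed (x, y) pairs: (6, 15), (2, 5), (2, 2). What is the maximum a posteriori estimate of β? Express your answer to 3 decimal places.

β̂_MAP = 2.249

log p(β | y) = −Σ(yᵢ − βxᵢ)²/(2·9) − β²/(2·4) + const.
Setting the derivative to zero: Σxᵢ(yᵢ − βxᵢ)/9 − β/4 = 0, so β = Σxᵢyᵢ / (Σxᵢ² + σ²/τ²).
Σxᵢyᵢ = 6·15 + 2·5 + 2·2 = 104; Σxᵢ² = 44; σ²/τ² = 2.25.
β̂_MAP = 104 / (44 + 2.25) = 104/46.25 ≈ 2.249.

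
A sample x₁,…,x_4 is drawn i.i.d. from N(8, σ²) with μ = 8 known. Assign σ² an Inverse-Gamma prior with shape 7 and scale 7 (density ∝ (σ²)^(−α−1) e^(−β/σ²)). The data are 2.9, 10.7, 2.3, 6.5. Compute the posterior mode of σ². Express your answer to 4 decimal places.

σ̂²_MAP = 4.1020

Sum of squared deviations about the known mean: SS = (2.9−8)² + (10.7−8)² + (2.3−8)² + (6.5−8)² = 68.04.
The Normal likelihood contributes (σ²)^(−n/2) exp(−SS/(2σ²)), so the posterior is Inverse-Gamma(α + n/2, β + SS/2) = Inverse-Gamma(9, 41.02).
The mode of Inverse-Gamma(a, b) is b/(a+1) = 41.02/10 ≈ 4.1020.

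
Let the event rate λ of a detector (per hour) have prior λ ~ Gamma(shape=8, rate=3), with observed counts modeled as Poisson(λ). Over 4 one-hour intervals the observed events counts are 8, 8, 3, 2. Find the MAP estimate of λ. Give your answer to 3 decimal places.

Σxᵢ = 8+8+3+2 = 21, with n = 4.
Posterior ∝ λ^7e^(−3λ) · λ^21e^(−4λ) = λ^28e^(−7λ), i.e. Gamma(shape=29, rate=7).
The mode of a Gamma(a, b) with a ≥ 1 (shape–rate) is (a−1)/b = 28/7 ≈ 4.000.

λ̂_MAP = 4.000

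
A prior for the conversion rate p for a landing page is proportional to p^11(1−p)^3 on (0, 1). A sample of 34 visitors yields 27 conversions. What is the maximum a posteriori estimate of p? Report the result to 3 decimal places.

p̂_MAP = 0.792

The prior density ∝ p^11(1−p)^3 is the kernel of Beta(12, 4).
Data: 27 successes in 34 trials. The binomial likelihood contributes p^27(1−p)^7, so the posterior is Beta(12+27, 4+7) = Beta(39, 11).
For Beta(a, b) with a, b > 1 the mode is (a−1)/(a+b−2) = 38/48 ≈ 0.792.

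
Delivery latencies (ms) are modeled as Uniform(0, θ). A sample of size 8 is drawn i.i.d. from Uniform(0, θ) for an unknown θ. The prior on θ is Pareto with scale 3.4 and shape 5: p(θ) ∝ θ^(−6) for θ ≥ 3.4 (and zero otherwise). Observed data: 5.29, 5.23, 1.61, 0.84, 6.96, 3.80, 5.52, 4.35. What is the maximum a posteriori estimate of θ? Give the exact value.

θ̂_MAP = 6.96

The Uniform(0, θ) likelihood is θ^(−n) for θ ≥ max(xᵢ), zero otherwise. Here max(xᵢ) = 6.96.
Posterior ∝ θ^(−6) · θ^(−8) = θ^(−14) on θ ≥ max(3.4, 6.96) = 6.96.
This density is strictly decreasing in θ, so the posterior mode lies at the lower boundary of the support.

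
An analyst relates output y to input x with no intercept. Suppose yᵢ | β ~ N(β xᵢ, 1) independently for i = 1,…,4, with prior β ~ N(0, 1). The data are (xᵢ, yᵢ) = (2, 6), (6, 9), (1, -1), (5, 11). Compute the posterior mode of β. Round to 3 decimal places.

β̂_MAP = 1.791

log p(β | y) = −Σ(yᵢ − βxᵢ)²/(2·1) − β²/(2·1) + const.
Setting the derivative to zero: Σxᵢ(yᵢ − βxᵢ)/1 − β/1 = 0, so β = Σxᵢyᵢ / (Σxᵢ² + σ²/τ²).
Σxᵢyᵢ = 2·6 + 6·9 + 1·(-1) + 5·11 = 120; Σxᵢ² = 66; σ²/τ² = 1.
β̂_MAP = 120 / (66 + 1) = 120/67 ≈ 1.791.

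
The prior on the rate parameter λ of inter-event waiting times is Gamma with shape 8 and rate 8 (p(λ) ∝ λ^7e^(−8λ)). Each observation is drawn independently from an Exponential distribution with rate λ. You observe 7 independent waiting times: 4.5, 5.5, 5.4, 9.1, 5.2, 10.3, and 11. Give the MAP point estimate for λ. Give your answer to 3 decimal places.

The Exponential(rate=λ) likelihood is ∝ λ^n e^(−λΣtᵢ). Here n = 7 and Σtᵢ = 4.5 + 5.5 + 5.4 + 9.1 + 5.2 + 10.3 + 11 = 51.
Posterior ∝ λ^7e^(−8λ) · λ^7e^(−51λ) = λ^14e^(−59λ), i.e. Gamma(15, 59).
Mode = (a−1)/b = 14/59 ≈ 0.237.

λ̂_MAP = 0.237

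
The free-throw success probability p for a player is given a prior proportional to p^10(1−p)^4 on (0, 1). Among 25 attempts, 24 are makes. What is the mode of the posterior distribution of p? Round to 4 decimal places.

p̂_MAP = 0.8718

The prior density ∝ p^10(1−p)^4 is the kernel of Beta(11, 5).
Data: 24 successes in 25 trials. The binomial likelihood contributes p^24(1−p)^1, so the posterior is Beta(11+24, 5+1) = Beta(35, 6).
For Beta(a, b) with a, b > 1 the mode is (a−1)/(a+b−2) = 34/39 ≈ 0.8718.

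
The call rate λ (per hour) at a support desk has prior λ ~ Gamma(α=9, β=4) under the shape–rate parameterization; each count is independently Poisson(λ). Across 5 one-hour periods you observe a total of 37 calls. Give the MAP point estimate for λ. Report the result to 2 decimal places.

λ̂_MAP = 5.00

Σxᵢ = 37, n = 5.
Posterior ∝ λ^8e^(−4λ) · λ^37e^(−5λ) = λ^45e^(−9λ), i.e. Gamma(shape=46, rate=9).
The mode of a Gamma(a, b) with a ≥ 1 (shape–rate) is (a−1)/b = 45/9 ≈ 5.00.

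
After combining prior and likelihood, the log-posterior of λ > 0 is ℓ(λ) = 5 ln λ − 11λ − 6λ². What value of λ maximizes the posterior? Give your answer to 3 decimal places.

λ̂_MAP = 0.333

ℓ'(λ) = 5/λ − 11 − 12λ. Setting this to zero and multiplying by λ: 12λ² + 11λ − 5 = 0.
λ = (−11 + √(11² + 4·12·5)) / (2·12) = (−11 + √361) / 24 = (−11 + 19)/24 = 1/3.
ℓ''(λ) = −5/λ² − 12 < 0, confirming a maximum.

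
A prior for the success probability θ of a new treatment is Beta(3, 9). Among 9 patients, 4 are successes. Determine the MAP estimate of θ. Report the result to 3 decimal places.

Prior: Beta(3, 9).
Data: 4 successes in 9 trials. The binomial likelihood contributes θ^4(1−θ)^5, so the posterior is Beta(3+4, 9+5) = Beta(7, 14).
For Beta(a, b) with a, b > 1 the mode is (a−1)/(a+b−2) = 6/19 ≈ 0.316.

θ̂_MAP = 0.316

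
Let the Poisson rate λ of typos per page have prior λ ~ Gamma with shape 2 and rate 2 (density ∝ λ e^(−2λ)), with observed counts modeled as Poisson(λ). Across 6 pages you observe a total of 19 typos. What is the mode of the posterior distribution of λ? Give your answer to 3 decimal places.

λ̂_MAP = 2.500

Σxᵢ = 19, n = 6.
Posterior ∝ λe^(−2λ) · λ^19e^(−6λ) = λ^20e^(−8λ), i.e. Gamma(shape=21, rate=8).
The mode of a Gamma(a, b) with a ≥ 1 (shape–rate) is (a−1)/b = 20/8 ≈ 2.500.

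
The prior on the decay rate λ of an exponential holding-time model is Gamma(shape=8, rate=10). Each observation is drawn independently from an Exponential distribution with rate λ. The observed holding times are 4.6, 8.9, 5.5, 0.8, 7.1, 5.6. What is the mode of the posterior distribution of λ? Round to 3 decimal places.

λ̂_MAP = 0.306

The Exponential(rate=λ) likelihood is ∝ λ^n e^(−λΣtᵢ). Here n = 6 and Σtᵢ = 4.6 + 8.9 + 5.5 + 0.8 + 7.1 + 5.6 = 32.5.
Posterior ∝ λ^7e^(−10λ) · λ^6e^(−32.5λ) = λ^13e^(−42.5λ), i.e. Gamma(14, 42.5).
Mode = (a−1)/b = 13/42.5 ≈ 0.306.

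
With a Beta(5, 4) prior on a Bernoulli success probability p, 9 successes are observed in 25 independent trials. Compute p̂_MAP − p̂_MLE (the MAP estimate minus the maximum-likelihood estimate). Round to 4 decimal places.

Posterior is Beta(14, 20); MAP = (14−1)/(34−2) = 13/32 ≈ 0.40625.
MLE ignores the prior: p̂_MLE = k/n = 9/25 ≈ 0.36000.
Difference = 13/32 − 9/25 = 37/800 ≈ 0.0463.

MAP − MLE = 0.0463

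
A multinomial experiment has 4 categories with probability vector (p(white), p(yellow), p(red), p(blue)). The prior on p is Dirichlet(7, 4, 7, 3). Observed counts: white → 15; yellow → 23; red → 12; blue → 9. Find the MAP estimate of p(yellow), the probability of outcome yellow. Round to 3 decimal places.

The posterior is Dirichlet(αᵢ + nᵢ) = Dirichlet(22, 27, 19, 12).
For a Dirichlet(a₁,…,a_K) with all aᵢ > 1, the mode has j-th component (aⱼ − 1)/(Σaᵢ − K).
Here Σaᵢ = 80 and K = 4, so p(yellow) = (27 − 1)/(80 − 4) = 26/76 ≈ 0.342.

MAP estimate of p(yellow) = 0.342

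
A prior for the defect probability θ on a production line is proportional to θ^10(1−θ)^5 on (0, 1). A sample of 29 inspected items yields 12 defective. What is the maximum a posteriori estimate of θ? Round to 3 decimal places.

The prior density ∝ θ^10(1−θ)^5 is the kernel of Beta(11, 6).
Data: 12 successes in 29 trials. The binomial likelihood contributes θ^12(1−θ)^17, so the posterior is Beta(11+12, 6+17) = Beta(23, 23).
For Beta(a, b) with a, b > 1 the mode is (a−1)/(a+b−2) = 22/44 ≈ 0.500.

θ̂_MAP = 0.500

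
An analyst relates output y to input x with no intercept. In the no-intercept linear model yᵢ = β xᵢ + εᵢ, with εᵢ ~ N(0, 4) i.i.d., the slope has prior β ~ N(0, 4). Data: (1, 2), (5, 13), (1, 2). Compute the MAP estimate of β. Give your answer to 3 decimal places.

log p(β | y) = −Σ(yᵢ − βxᵢ)²/(2·4) − β²/(2·4) + const.
Setting the derivative to zero: Σxᵢ(yᵢ − βxᵢ)/4 − β/4 = 0, so β = Σxᵢyᵢ / (Σxᵢ² + σ²/τ²).
Σxᵢyᵢ = 1·2 + 5·13 + 1·2 = 69; Σxᵢ² = 27; σ²/τ² = 1.
β̂_MAP = 69 / (27 + 1) = 69/28 ≈ 2.464.

β̂_MAP = 2.464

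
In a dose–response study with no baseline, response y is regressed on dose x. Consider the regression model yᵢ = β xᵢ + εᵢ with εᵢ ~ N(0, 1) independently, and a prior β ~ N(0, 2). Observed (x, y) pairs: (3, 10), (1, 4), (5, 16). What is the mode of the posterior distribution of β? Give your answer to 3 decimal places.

log p(β | y) = −Σ(yᵢ − βxᵢ)²/(2·1) − β²/(2·2) + const.
Setting the derivative to zero: Σxᵢ(yᵢ − βxᵢ)/1 − β/2 = 0, so β = Σxᵢyᵢ / (Σxᵢ² + σ²/τ²).
Σxᵢyᵢ = 3·10 + 1·4 + 5·16 = 114; Σxᵢ² = 35; σ²/τ² = 0.5.
β̂_MAP = 114 / (35 + 0.5) = 114/35.5 ≈ 3.211.

β̂_MAP = 3.211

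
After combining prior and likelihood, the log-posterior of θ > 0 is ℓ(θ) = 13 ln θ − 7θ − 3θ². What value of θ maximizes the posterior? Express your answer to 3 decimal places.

ℓ'(θ) = 13/θ − 7 − 6θ. Setting this to zero and multiplying by θ: 6θ² + 7θ − 13 = 0.
θ = (−7 + √(7² + 4·6·13)) / (2·6) = (−7 + √361) / 12 = (−7 + 19)/12 = 1.
ℓ''(θ) = −13/θ² − 6 < 0, confirming a maximum.

θ̂_MAP = 1.000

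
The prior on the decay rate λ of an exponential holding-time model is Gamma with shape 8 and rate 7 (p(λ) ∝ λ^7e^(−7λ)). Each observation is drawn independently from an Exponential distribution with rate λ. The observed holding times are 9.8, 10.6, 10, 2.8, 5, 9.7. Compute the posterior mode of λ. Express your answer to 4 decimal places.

λ̂_MAP = 0.2368

The Exponential(rate=λ) likelihood is ∝ λ^n e^(−λΣtᵢ). Here n = 6 and Σtᵢ = 9.8 + 10.6 + 10 + 2.8 + 5 + 9.7 = 47.9.
Posterior ∝ λ^7e^(−7λ) · λ^6e^(−47.9λ) = λ^13e^(−54.9λ), i.e. Gamma(14, 54.9).
Mode = (a−1)/b = 13/54.9 ≈ 0.2368.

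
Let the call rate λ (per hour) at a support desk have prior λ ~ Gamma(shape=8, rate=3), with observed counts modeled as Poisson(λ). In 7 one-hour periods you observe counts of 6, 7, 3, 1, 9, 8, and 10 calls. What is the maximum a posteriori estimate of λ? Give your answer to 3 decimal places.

Σxᵢ = 6+7+3+1+9+8+10 = 44, with n = 7.
Posterior ∝ λ^7e^(−3λ) · λ^44e^(−7λ) = λ^51e^(−10λ), i.e. Gamma(shape=52, rate=10).
The mode of a Gamma(a, b) with a ≥ 1 (shape–rate) is (a−1)/b = 51/10 ≈ 5.100.

λ̂_MAP = 5.100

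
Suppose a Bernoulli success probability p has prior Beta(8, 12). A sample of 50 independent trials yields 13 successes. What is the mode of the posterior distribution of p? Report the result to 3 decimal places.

Prior: Beta(8, 12).
Data: 13 successes in 50 trials. The binomial likelihood contributes p^13(1−p)^37, so the posterior is Beta(8+13, 12+37) = Beta(21, 49).
For Beta(a, b) with a, b > 1 the mode is (a−1)/(a+b−2) = 20/68 ≈ 0.294.

p̂_MAP = 0.294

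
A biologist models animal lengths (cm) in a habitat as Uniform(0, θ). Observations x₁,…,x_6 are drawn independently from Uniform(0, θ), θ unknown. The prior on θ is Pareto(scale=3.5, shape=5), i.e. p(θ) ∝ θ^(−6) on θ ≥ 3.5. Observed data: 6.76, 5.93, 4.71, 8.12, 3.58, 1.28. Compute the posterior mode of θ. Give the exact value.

The Uniform(0, θ) likelihood is θ^(−n) for θ ≥ max(xᵢ), zero otherwise. Here max(xᵢ) = 8.12.
Posterior ∝ θ^(−6) · θ^(−6) = θ^(−12) on θ ≥ max(3.5, 8.12) = 8.12.
This density is strictly decreasing in θ, so the posterior mode lies at the lower boundary of the support.

θ̂_MAP = 8.12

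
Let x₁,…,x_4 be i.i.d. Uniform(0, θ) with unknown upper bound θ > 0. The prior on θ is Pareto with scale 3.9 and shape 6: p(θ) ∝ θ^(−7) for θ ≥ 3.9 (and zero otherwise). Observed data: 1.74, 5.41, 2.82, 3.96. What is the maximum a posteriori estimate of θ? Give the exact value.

The Uniform(0, θ) likelihood is θ^(−n) for θ ≥ max(xᵢ), zero otherwise. Here max(xᵢ) = 5.41.
Posterior ∝ θ^(−7) · θ^(−4) = θ^(−11) on θ ≥ max(3.9, 5.41) = 5.41.
This density is strictly decreasing in θ, so the posterior mode lies at the lower boundary of the support.

θ̂_MAP = 5.41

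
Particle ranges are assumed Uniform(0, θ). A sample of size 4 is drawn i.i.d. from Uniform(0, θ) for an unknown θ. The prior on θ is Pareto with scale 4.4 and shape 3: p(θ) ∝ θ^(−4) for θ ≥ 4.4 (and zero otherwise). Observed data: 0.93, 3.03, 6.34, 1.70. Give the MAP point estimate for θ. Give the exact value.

The Uniform(0, θ) likelihood is θ^(−n) for θ ≥ max(xᵢ), zero otherwise. Here max(xᵢ) = 6.34.
Posterior ∝ θ^(−4) · θ^(−4) = θ^(−8) on θ ≥ max(4.4, 6.34) = 6.34.
This density is strictly decreasing in θ, so the posterior mode lies at the lower boundary of the support.

θ̂_MAP = 6.34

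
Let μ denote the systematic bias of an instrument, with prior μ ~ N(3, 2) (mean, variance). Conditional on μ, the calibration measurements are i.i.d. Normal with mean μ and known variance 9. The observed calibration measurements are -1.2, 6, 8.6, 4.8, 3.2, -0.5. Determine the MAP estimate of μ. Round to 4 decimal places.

n = 6; x̄ = ((-1.2) + 6 + 8.6 + 4.8 + 3.2 + (-0.5))/6 = 20.9/6 = 209/60 ≈ 3.4833.
For a Normal prior and Normal likelihood with known variance, the posterior is Normal; its mode equals its mean, the precision-weighted average.
Prior precision 1/σ₀² = 1/2 = 0.5; data precision n/σ² = 6/9 = 2/3.
μ̂ = (0.5·3 + (2/3)·(209/60)) / (0.5 + 2/3) = (172/45)/(7/6) = 344/105 ≈ 3.2762.

μ̂_MAP = 3.2762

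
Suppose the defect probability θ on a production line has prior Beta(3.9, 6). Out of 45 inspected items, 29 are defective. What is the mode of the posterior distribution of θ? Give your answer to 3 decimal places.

Prior: Beta(3.9, 6).
Data: 29 successes in 45 trials. The binomial likelihood contributes θ^29(1−θ)^16, so the posterior is Beta(3.9+29, 6+16) = Beta(32.9, 22).
For Beta(a, b) with a, b > 1 the mode is (a−1)/(a+b−2) = 31.9/52.9 ≈ 0.603.

θ̂_MAP = 0.603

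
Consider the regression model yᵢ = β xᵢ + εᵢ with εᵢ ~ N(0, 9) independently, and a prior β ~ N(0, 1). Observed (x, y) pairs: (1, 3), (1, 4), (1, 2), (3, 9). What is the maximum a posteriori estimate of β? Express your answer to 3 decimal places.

β̂_MAP = 1.714

log p(β | y) = −Σ(yᵢ − βxᵢ)²/(2·9) − β²/(2·1) + const.
Setting the derivative to zero: Σxᵢ(yᵢ − βxᵢ)/9 − β/1 = 0, so β = Σxᵢyᵢ / (Σxᵢ² + σ²/τ²).
Σxᵢyᵢ = 1·3 + 1·4 + 1·2 + 3·9 = 36; Σxᵢ² = 12; σ²/τ² = 9.
β̂_MAP = 36 / (12 + 9) = 36/21 ≈ 1.714.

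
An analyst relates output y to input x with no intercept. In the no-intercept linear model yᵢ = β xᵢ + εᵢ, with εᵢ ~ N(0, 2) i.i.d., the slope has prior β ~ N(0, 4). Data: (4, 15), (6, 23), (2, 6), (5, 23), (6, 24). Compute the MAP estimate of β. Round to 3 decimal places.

β̂_MAP = 3.991

log p(β | y) = −Σ(yᵢ − βxᵢ)²/(2·2) − β²/(2·4) + const.
Setting the derivative to zero: Σxᵢ(yᵢ − βxᵢ)/2 − β/4 = 0, so β = Σxᵢyᵢ / (Σxᵢ² + σ²/τ²).
Σxᵢyᵢ = 4·15 + 6·23 + 2·6 + 5·23 + 6·24 = 469; Σxᵢ² = 117; σ²/τ² = 0.5.
β̂_MAP = 469 / (117 + 0.5) = 469/117.5 ≈ 3.991.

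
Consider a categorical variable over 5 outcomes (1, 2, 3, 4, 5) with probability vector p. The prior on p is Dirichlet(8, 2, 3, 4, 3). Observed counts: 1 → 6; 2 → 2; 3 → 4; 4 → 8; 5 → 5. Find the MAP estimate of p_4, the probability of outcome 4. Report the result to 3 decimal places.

The posterior is Dirichlet(αᵢ + nᵢ) = Dirichlet(14, 4, 7, 12, 8).
For a Dirichlet(a₁,…,a_K) with all aᵢ > 1, the mode has j-th component (aⱼ − 1)/(Σaᵢ − K).
Here Σaᵢ = 45 and K = 5, so p_4 = (12 − 1)/(45 − 5) = 11/40 ≈ 0.275.

MAP estimate: 0.275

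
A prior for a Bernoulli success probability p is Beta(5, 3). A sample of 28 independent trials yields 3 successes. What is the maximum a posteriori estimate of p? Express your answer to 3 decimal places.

Prior: Beta(5, 3).
Data: 3 successes in 28 trials. The binomial likelihood contributes p^3(1−p)^25, so the posterior is Beta(5+3, 3+25) = Beta(8, 28).
For Beta(a, b) with a, b > 1 the mode is (a−1)/(a+b−2) = 7/34 ≈ 0.206.

p̂_MAP = 0.206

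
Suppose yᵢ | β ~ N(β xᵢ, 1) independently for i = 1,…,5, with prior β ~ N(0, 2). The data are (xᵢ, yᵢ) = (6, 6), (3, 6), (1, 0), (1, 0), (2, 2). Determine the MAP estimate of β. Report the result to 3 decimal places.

log p(β | y) = −Σ(yᵢ − βxᵢ)²/(2·1) − β²/(2·2) + const.
Setting the derivative to zero: Σxᵢ(yᵢ − βxᵢ)/1 − β/2 = 0, so β = Σxᵢyᵢ / (Σxᵢ² + σ²/τ²).
Σxᵢyᵢ = 6·6 + 3·6 + 1·0 + 1·0 + 2·2 = 58; Σxᵢ² = 51; σ²/τ² = 0.5.
β̂_MAP = 58 / (51 + 0.5) = 58/51.5 ≈ 1.126.

β̂_MAP = 1.126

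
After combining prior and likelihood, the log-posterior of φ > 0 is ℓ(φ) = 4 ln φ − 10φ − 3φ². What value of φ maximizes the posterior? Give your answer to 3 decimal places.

ℓ'(φ) = 4/φ − 10 − 6φ. Setting this to zero and multiplying by φ: 6φ² + 10φ − 4 = 0.
φ = (−10 + √(10² + 4·6·4)) / (2·6) = (−10 + √196) / 12 = (−10 + 14)/12 = 1/3.
ℓ''(φ) = −4/φ² − 6 < 0, confirming a maximum.

φ̂_MAP = 0.333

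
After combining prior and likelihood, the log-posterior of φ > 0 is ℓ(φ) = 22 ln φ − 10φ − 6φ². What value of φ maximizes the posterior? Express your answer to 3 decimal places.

ℓ'(φ) = 22/φ − 10 − 12φ. Setting this to zero and multiplying by φ: 12φ² + 10φ − 22 = 0.
φ = (−10 + √(10² + 4·12·22)) / (2·12) = (−10 + √1156) / 24 = (−10 + 34)/24 = 1.
ℓ''(φ) = −22/φ² − 12 < 0, confirming a maximum.

φ̂_MAP = 1.000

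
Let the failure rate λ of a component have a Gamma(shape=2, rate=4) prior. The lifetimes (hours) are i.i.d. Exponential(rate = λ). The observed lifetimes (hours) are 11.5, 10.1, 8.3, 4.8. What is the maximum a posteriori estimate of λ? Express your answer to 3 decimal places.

λ̂_MAP = 0.129

The Exponential(rate=λ) likelihood is ∝ λ^n e^(−λΣtᵢ). Here n = 4 and Σtᵢ = 11.5 + 10.1 + 8.3 + 4.8 = 34.7.
Posterior ∝ λe^(−4λ) · λ^4e^(−34.7λ) = λ^5e^(−38.7λ), i.e. Gamma(6, 38.7).
Mode = (a−1)/b = 5/38.7 ≈ 0.129.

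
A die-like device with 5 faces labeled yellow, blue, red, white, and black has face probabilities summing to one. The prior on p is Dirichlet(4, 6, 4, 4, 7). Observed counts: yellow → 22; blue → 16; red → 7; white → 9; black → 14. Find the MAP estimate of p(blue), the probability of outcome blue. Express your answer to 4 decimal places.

MAP estimate of p(blue) = 0.2386

The posterior is Dirichlet(αᵢ + nᵢ) = Dirichlet(26, 22, 11, 13, 21).
For a Dirichlet(a₁,…,a_K) with all aᵢ > 1, the mode has j-th component (aⱼ − 1)/(Σaᵢ − K).
Here Σaᵢ = 93 and K = 5, so p(blue) = (22 − 1)/(93 − 5) = 21/88 ≈ 0.2386.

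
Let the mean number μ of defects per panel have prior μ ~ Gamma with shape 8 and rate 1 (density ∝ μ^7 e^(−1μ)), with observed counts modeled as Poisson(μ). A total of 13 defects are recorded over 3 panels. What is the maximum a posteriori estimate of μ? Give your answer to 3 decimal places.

μ̂_MAP = 5.000

Σxᵢ = 13, n = 3.
Posterior ∝ μ^7e^(−1μ) · μ^13e^(−3μ) = μ^20e^(−4μ), i.e. Gamma(shape=21, rate=4).
The mode of a Gamma(a, b) with a ≥ 1 (shape–rate) is (a−1)/b = 20/4 ≈ 5.000.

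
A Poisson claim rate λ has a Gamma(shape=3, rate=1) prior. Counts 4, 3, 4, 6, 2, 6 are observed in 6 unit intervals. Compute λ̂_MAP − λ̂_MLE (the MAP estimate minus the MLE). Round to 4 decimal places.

Σxᵢ = 25. Posterior is Gamma(28, 7); MAP = (28−1)/7 = 27/7 ≈ 3.85714.
MLE = x̄ = 25/6 ≈ 4.16667.
Difference = 27/7 − 25/6 = -13/42 ≈ -0.3095.

MAP − MLE = -0.3095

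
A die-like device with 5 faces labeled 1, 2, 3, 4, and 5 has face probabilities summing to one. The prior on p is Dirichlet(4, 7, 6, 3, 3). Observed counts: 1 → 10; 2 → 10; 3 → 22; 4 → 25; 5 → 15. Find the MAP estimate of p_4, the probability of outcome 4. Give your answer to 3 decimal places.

MAP estimate: 0.270

The posterior is Dirichlet(αᵢ + nᵢ) = Dirichlet(14, 17, 28, 28, 18).
For a Dirichlet(a₁,…,a_K) with all aᵢ > 1, the mode has j-th component (aⱼ − 1)/(Σaᵢ − K).
Here Σaᵢ = 105 and K = 5, so p_4 = (28 − 1)/(105 − 5) = 27/100 ≈ 0.270.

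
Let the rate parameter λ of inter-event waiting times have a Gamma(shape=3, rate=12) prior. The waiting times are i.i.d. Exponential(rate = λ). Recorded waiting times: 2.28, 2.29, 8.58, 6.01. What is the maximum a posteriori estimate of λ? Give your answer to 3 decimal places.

λ̂_MAP = 0.193

The Exponential(rate=λ) likelihood is ∝ λ^n e^(−λΣtᵢ). Here n = 4 and Σtᵢ = 2.28 + 2.29 + 8.58 + 6.01 = 19.16.
Posterior ∝ λ^2e^(−12λ) · λ^4e^(−19.16λ) = λ^6e^(−31.16λ), i.e. Gamma(7, 31.16).
Mode = (a−1)/b = 6/31.16 ≈ 0.193.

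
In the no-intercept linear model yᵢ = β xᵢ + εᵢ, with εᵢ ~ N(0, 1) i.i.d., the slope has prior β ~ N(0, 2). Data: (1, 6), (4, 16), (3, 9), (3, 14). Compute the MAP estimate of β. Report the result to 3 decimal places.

log p(β | y) = −Σ(yᵢ − βxᵢ)²/(2·1) − β²/(2·2) + const.
Setting the derivative to zero: Σxᵢ(yᵢ − βxᵢ)/1 − β/2 = 0, so β = Σxᵢyᵢ / (Σxᵢ² + σ²/τ²).
Σxᵢyᵢ = 1·6 + 4·16 + 3·9 + 3·14 = 139; Σxᵢ² = 35; σ²/τ² = 0.5.
β̂_MAP = 139 / (35 + 0.5) = 139/35.5 ≈ 3.915.

β̂_MAP = 3.915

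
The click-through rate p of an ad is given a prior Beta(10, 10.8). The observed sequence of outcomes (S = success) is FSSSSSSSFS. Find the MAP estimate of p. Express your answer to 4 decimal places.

Prior: Beta(10, 10.8).
Data: 8 successes in 10 trials (from the sequence). The binomial likelihood contributes p^8(1−p)^2, so the posterior is Beta(10+8, 10.8+2) = Beta(18, 12.8).
For Beta(a, b) with a, b > 1 the mode is (a−1)/(a+b−2) = 17/28.8 ≈ 0.5903.

p̂_MAP = 0.5903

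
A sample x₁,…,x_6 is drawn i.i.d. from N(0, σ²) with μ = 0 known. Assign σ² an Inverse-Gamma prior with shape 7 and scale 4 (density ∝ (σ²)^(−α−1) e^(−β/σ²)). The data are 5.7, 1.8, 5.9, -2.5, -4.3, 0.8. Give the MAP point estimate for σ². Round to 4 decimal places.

σ̂²_MAP = 4.7236

Sum of squared deviations about the known mean: SS = (5.7−0)² + (1.8−0)² + (5.9−0)² + (-2.5−0)² + (-4.3−0)² + (0.8−0)² = 95.92.
The Normal likelihood contributes (σ²)^(−n/2) exp(−SS/(2σ²)), so the posterior is Inverse-Gamma(α + n/2, β + SS/2) = Inverse-Gamma(10, 51.96).
The mode of Inverse-Gamma(a, b) is b/(a+1) = 51.96/11 ≈ 4.7236.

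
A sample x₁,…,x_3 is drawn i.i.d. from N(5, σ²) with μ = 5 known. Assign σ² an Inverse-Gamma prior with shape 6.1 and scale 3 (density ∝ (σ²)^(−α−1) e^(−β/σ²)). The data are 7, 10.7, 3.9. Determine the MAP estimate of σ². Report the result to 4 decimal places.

Sum of squared deviations about the known mean: SS = (7−5)² + (10.7−5)² + (3.9−5)² = 37.7.
The Normal likelihood contributes (σ²)^(−n/2) exp(−SS/(2σ²)), so the posterior is Inverse-Gamma(α + n/2, β + SS/2) = Inverse-Gamma(7.6, 21.85).
The mode of Inverse-Gamma(a, b) is b/(a+1) = 21.85/8.6 ≈ 2.5407.

σ̂²_MAP = 2.5407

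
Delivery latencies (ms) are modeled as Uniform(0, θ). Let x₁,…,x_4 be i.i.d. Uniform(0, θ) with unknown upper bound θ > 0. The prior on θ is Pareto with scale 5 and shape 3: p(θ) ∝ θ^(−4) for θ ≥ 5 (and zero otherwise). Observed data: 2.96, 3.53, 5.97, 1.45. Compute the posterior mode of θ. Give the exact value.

θ̂_MAP = 5.97

The Uniform(0, θ) likelihood is θ^(−n) for θ ≥ max(xᵢ), zero otherwise. Here max(xᵢ) = 5.97.
Posterior ∝ θ^(−4) · θ^(−4) = θ^(−8) on θ ≥ max(5, 5.97) = 5.97.
This density is strictly decreasing in θ, so the posterior mode lies at the lower boundary of the support.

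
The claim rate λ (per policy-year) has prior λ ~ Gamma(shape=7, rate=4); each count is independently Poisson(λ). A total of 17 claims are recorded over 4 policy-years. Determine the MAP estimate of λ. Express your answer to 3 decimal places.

Σxᵢ = 17, n = 4.
Posterior ∝ λ^6e^(−4λ) · λ^17e^(−4λ) = λ^23e^(−8λ), i.e. Gamma(shape=24, rate=8).
The mode of a Gamma(a, b) with a ≥ 1 (shape–rate) is (a−1)/b = 23/8 ≈ 2.875.

λ̂_MAP = 2.875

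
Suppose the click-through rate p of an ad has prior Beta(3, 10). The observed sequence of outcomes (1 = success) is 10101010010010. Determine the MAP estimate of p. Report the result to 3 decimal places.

Prior: Beta(3, 10).
Data: 6 successes in 14 trials (from the sequence). The binomial likelihood contributes p^6(1−p)^8, so the posterior is Beta(3+6, 10+8) = Beta(9, 18).
For Beta(a, b) with a, b > 1 the mode is (a−1)/(a+b−2) = 8/25 ≈ 0.320.

p̂_MAP = 0.320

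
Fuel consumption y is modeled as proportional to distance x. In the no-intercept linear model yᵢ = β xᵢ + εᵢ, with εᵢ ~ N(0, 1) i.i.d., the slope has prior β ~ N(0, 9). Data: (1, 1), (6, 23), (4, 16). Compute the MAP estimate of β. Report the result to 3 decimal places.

β̂_MAP = 3.822

log p(β | y) = −Σ(yᵢ − βxᵢ)²/(2·1) − β²/(2·9) + const.
Setting the derivative to zero: Σxᵢ(yᵢ − βxᵢ)/1 − β/9 = 0, so β = Σxᵢyᵢ / (Σxᵢ² + σ²/τ²).
Σxᵢyᵢ = 1·1 + 6·23 + 4·16 = 203; Σxᵢ² = 53; σ²/τ² = 1/9.
β̂_MAP = 203 / (53 + 1/9) = 203/(478/9) = 1827/478 ≈ 3.822.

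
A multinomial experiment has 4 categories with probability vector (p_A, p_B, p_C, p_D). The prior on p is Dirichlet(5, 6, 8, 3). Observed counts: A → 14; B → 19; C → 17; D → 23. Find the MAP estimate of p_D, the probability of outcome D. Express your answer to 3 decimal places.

MAP estimate of p_D = 0.275

The posterior is Dirichlet(αᵢ + nᵢ) = Dirichlet(19, 25, 25, 26).
For a Dirichlet(a₁,…,a_K) with all aᵢ > 1, the mode has j-th component (aⱼ − 1)/(Σaᵢ − K).
Here Σaᵢ = 95 and K = 4, so p_D = (26 − 1)/(95 − 4) = 25/91 ≈ 0.275.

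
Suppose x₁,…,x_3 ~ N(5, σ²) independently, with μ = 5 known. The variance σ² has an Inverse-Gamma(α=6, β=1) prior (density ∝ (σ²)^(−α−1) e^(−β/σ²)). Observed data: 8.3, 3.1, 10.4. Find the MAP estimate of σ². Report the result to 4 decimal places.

Sum of squared deviations about the known mean: SS = (8.3−5)² + (3.1−5)² + (10.4−5)² = 43.66.
The Normal likelihood contributes (σ²)^(−n/2) exp(−SS/(2σ²)), so the posterior is Inverse-Gamma(α + n/2, β + SS/2) = Inverse-Gamma(7.5, 22.83).
The mode of Inverse-Gamma(a, b) is b/(a+1) = 22.83/8.5 ≈ 2.6859.

σ̂²_MAP = 2.6859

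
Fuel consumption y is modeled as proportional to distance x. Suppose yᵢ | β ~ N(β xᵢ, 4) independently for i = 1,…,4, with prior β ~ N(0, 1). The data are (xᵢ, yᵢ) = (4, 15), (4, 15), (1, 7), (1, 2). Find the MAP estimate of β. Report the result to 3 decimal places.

log p(β | y) = −Σ(yᵢ − βxᵢ)²/(2·4) − β²/(2·1) + const.
Setting the derivative to zero: Σxᵢ(yᵢ − βxᵢ)/4 − β/1 = 0, so β = Σxᵢyᵢ / (Σxᵢ² + σ²/τ²).
Σxᵢyᵢ = 4·15 + 4·15 + 1·7 + 1·2 = 129; Σxᵢ² = 34; σ²/τ² = 4.
β̂_MAP = 129 / (34 + 4) = 129/38 ≈ 3.395.

β̂_MAP = 3.395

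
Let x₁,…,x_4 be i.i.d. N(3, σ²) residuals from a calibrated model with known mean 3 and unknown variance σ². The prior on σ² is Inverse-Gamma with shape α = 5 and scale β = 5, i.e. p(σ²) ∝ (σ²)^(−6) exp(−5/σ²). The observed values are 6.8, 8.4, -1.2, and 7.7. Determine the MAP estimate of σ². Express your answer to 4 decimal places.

Sum of squared deviations about the known mean: SS = (6.8−3)² + (8.4−3)² + (-1.2−3)² + (7.7−3)² = 83.33.
The Normal likelihood contributes (σ²)^(−n/2) exp(−SS/(2σ²)), so the posterior is Inverse-Gamma(α + n/2, β + SS/2) = Inverse-Gamma(7, 46.665).
The mode of Inverse-Gamma(a, b) is b/(a+1) = 46.665/8 ≈ 5.8331.

σ̂²_MAP = 5.8331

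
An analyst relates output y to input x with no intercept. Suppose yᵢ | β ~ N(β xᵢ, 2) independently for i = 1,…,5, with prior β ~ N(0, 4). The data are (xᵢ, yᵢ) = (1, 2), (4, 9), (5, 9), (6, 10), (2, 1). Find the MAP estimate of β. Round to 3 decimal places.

β̂_MAP = 1.758

log p(β | y) = −Σ(yᵢ − βxᵢ)²/(2·2) − β²/(2·4) + const.
Setting the derivative to zero: Σxᵢ(yᵢ − βxᵢ)/2 − β/4 = 0, so β = Σxᵢyᵢ / (Σxᵢ² + σ²/τ²).
Σxᵢyᵢ = 1·2 + 4·9 + 5·9 + 6·10 + 2·1 = 145; Σxᵢ² = 82; σ²/τ² = 0.5.
β̂_MAP = 145 / (82 + 0.5) = 145/82.5 ≈ 1.758.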